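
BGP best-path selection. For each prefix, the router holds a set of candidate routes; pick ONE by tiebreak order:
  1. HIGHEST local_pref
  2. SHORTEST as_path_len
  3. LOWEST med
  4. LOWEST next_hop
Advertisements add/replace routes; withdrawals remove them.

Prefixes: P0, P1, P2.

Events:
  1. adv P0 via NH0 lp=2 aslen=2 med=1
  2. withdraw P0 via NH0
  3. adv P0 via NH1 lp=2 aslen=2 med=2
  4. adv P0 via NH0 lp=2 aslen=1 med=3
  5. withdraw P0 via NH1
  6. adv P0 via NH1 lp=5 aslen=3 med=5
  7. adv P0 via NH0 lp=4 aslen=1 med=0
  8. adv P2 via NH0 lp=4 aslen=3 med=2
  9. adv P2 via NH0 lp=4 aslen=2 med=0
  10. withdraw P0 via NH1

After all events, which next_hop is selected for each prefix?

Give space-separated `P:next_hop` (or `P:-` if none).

Op 1: best P0=NH0 P1=- P2=-
Op 2: best P0=- P1=- P2=-
Op 3: best P0=NH1 P1=- P2=-
Op 4: best P0=NH0 P1=- P2=-
Op 5: best P0=NH0 P1=- P2=-
Op 6: best P0=NH1 P1=- P2=-
Op 7: best P0=NH1 P1=- P2=-
Op 8: best P0=NH1 P1=- P2=NH0
Op 9: best P0=NH1 P1=- P2=NH0
Op 10: best P0=NH0 P1=- P2=NH0

Answer: P0:NH0 P1:- P2:NH0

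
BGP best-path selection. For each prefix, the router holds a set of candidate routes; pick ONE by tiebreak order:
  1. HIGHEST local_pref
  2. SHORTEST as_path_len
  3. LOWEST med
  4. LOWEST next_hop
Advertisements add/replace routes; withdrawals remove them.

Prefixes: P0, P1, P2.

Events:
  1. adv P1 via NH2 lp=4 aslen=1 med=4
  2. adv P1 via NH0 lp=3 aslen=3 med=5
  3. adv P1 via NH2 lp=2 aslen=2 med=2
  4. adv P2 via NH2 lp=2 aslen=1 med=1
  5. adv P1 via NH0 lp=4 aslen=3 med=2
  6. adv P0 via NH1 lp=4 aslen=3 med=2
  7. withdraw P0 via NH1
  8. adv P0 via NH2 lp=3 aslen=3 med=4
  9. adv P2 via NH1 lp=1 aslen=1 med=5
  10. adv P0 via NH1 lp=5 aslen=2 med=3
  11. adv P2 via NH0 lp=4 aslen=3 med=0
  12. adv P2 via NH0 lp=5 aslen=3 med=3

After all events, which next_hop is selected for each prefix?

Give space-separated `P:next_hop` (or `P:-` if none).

Answer: P0:NH1 P1:NH0 P2:NH0

Derivation:
Op 1: best P0=- P1=NH2 P2=-
Op 2: best P0=- P1=NH2 P2=-
Op 3: best P0=- P1=NH0 P2=-
Op 4: best P0=- P1=NH0 P2=NH2
Op 5: best P0=- P1=NH0 P2=NH2
Op 6: best P0=NH1 P1=NH0 P2=NH2
Op 7: best P0=- P1=NH0 P2=NH2
Op 8: best P0=NH2 P1=NH0 P2=NH2
Op 9: best P0=NH2 P1=NH0 P2=NH2
Op 10: best P0=NH1 P1=NH0 P2=NH2
Op 11: best P0=NH1 P1=NH0 P2=NH0
Op 12: best P0=NH1 P1=NH0 P2=NH0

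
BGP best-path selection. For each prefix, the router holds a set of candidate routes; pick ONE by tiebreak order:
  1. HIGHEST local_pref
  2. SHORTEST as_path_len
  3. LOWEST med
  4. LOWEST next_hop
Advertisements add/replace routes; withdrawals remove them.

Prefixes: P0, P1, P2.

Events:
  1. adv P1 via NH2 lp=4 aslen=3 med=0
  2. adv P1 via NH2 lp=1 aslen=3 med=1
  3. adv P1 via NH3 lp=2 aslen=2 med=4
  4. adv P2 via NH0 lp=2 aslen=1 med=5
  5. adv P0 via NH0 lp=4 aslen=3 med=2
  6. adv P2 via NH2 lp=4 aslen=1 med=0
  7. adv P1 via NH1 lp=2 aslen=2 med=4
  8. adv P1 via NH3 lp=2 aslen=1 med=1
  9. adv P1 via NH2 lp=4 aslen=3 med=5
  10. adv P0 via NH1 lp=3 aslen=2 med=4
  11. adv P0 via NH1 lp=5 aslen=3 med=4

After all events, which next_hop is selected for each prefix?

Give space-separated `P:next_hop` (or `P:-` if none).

Answer: P0:NH1 P1:NH2 P2:NH2

Derivation:
Op 1: best P0=- P1=NH2 P2=-
Op 2: best P0=- P1=NH2 P2=-
Op 3: best P0=- P1=NH3 P2=-
Op 4: best P0=- P1=NH3 P2=NH0
Op 5: best P0=NH0 P1=NH3 P2=NH0
Op 6: best P0=NH0 P1=NH3 P2=NH2
Op 7: best P0=NH0 P1=NH1 P2=NH2
Op 8: best P0=NH0 P1=NH3 P2=NH2
Op 9: best P0=NH0 P1=NH2 P2=NH2
Op 10: best P0=NH0 P1=NH2 P2=NH2
Op 11: best P0=NH1 P1=NH2 P2=NH2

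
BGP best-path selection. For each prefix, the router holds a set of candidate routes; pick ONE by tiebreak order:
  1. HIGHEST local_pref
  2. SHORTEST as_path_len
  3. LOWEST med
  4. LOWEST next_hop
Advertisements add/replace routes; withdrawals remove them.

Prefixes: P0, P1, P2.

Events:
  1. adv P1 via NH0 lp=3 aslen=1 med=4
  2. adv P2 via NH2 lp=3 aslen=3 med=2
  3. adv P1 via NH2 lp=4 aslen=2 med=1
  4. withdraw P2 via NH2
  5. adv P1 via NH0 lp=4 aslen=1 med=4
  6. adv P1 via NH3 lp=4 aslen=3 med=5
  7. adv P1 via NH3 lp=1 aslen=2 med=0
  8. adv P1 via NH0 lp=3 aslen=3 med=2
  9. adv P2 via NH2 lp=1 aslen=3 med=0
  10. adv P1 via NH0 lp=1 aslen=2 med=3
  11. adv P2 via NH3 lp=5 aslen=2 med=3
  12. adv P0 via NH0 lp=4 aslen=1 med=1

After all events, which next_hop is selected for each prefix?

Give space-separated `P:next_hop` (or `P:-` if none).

Op 1: best P0=- P1=NH0 P2=-
Op 2: best P0=- P1=NH0 P2=NH2
Op 3: best P0=- P1=NH2 P2=NH2
Op 4: best P0=- P1=NH2 P2=-
Op 5: best P0=- P1=NH0 P2=-
Op 6: best P0=- P1=NH0 P2=-
Op 7: best P0=- P1=NH0 P2=-
Op 8: best P0=- P1=NH2 P2=-
Op 9: best P0=- P1=NH2 P2=NH2
Op 10: best P0=- P1=NH2 P2=NH2
Op 11: best P0=- P1=NH2 P2=NH3
Op 12: best P0=NH0 P1=NH2 P2=NH3

Answer: P0:NH0 P1:NH2 P2:NH3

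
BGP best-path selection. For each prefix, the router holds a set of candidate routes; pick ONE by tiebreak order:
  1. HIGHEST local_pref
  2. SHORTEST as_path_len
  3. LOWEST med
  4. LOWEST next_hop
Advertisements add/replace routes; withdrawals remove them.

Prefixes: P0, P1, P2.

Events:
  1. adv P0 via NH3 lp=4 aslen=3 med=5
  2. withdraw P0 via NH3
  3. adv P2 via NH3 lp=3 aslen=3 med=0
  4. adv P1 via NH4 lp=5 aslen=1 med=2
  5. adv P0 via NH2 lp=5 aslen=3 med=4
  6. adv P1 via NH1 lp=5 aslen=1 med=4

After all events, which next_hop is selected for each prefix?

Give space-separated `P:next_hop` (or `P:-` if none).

Answer: P0:NH2 P1:NH4 P2:NH3

Derivation:
Op 1: best P0=NH3 P1=- P2=-
Op 2: best P0=- P1=- P2=-
Op 3: best P0=- P1=- P2=NH3
Op 4: best P0=- P1=NH4 P2=NH3
Op 5: best P0=NH2 P1=NH4 P2=NH3
Op 6: best P0=NH2 P1=NH4 P2=NH3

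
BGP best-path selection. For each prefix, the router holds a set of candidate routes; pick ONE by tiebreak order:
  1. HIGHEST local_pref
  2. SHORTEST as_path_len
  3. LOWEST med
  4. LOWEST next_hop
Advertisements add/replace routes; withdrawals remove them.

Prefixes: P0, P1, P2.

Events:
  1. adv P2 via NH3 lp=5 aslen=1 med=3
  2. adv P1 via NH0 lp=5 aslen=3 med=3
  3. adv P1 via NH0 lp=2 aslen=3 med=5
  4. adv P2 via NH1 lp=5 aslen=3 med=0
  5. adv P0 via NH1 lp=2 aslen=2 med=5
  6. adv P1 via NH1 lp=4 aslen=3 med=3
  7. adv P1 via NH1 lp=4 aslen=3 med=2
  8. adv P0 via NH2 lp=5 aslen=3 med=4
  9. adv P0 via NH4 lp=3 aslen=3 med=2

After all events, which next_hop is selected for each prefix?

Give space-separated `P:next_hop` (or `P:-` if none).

Answer: P0:NH2 P1:NH1 P2:NH3

Derivation:
Op 1: best P0=- P1=- P2=NH3
Op 2: best P0=- P1=NH0 P2=NH3
Op 3: best P0=- P1=NH0 P2=NH3
Op 4: best P0=- P1=NH0 P2=NH3
Op 5: best P0=NH1 P1=NH0 P2=NH3
Op 6: best P0=NH1 P1=NH1 P2=NH3
Op 7: best P0=NH1 P1=NH1 P2=NH3
Op 8: best P0=NH2 P1=NH1 P2=NH3
Op 9: best P0=NH2 P1=NH1 P2=NH3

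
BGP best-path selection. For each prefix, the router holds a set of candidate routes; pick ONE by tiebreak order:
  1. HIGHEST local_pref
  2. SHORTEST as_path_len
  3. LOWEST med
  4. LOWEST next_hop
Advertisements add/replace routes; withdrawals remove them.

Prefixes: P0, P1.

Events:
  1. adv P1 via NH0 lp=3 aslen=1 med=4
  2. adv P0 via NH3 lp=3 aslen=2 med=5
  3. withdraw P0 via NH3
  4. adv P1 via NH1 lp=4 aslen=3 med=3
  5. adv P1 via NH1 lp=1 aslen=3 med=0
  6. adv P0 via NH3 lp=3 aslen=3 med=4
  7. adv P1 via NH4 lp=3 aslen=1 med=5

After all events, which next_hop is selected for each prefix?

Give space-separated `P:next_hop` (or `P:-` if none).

Op 1: best P0=- P1=NH0
Op 2: best P0=NH3 P1=NH0
Op 3: best P0=- P1=NH0
Op 4: best P0=- P1=NH1
Op 5: best P0=- P1=NH0
Op 6: best P0=NH3 P1=NH0
Op 7: best P0=NH3 P1=NH0

Answer: P0:NH3 P1:NH0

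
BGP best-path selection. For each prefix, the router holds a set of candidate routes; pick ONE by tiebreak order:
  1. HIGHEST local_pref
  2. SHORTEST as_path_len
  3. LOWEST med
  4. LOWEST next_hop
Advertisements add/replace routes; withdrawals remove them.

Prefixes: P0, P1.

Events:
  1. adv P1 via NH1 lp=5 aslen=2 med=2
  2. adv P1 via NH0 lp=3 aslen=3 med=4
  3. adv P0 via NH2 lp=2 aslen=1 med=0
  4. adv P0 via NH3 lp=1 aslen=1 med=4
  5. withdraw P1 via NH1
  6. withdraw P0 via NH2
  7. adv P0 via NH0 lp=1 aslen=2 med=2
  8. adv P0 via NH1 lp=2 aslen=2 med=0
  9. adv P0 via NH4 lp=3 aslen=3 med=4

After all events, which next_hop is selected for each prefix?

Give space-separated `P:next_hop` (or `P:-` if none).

Answer: P0:NH4 P1:NH0

Derivation:
Op 1: best P0=- P1=NH1
Op 2: best P0=- P1=NH1
Op 3: best P0=NH2 P1=NH1
Op 4: best P0=NH2 P1=NH1
Op 5: best P0=NH2 P1=NH0
Op 6: best P0=NH3 P1=NH0
Op 7: best P0=NH3 P1=NH0
Op 8: best P0=NH1 P1=NH0
Op 9: best P0=NH4 P1=NH0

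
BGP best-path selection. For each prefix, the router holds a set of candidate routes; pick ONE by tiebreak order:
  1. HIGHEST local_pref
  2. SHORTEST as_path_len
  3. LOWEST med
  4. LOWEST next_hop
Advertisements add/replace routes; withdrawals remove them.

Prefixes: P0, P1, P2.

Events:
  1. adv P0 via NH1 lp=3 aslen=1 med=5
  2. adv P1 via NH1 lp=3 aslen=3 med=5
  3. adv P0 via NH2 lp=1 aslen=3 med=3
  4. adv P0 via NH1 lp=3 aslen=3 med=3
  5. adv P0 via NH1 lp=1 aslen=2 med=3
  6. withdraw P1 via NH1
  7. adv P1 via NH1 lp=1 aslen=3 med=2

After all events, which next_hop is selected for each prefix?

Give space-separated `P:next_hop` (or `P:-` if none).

Answer: P0:NH1 P1:NH1 P2:-

Derivation:
Op 1: best P0=NH1 P1=- P2=-
Op 2: best P0=NH1 P1=NH1 P2=-
Op 3: best P0=NH1 P1=NH1 P2=-
Op 4: best P0=NH1 P1=NH1 P2=-
Op 5: best P0=NH1 P1=NH1 P2=-
Op 6: best P0=NH1 P1=- P2=-
Op 7: best P0=NH1 P1=NH1 P2=-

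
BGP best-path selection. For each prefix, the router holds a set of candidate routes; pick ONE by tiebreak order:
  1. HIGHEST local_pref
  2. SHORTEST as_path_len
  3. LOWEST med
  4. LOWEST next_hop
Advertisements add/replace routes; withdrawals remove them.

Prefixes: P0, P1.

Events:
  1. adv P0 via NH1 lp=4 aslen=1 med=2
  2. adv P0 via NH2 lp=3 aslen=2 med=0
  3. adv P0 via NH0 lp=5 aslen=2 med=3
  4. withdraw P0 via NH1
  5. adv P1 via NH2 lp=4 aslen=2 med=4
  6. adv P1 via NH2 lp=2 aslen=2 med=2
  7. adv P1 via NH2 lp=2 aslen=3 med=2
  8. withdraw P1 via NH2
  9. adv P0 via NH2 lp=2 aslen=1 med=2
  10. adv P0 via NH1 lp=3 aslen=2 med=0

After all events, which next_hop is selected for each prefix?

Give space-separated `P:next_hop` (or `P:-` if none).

Op 1: best P0=NH1 P1=-
Op 2: best P0=NH1 P1=-
Op 3: best P0=NH0 P1=-
Op 4: best P0=NH0 P1=-
Op 5: best P0=NH0 P1=NH2
Op 6: best P0=NH0 P1=NH2
Op 7: best P0=NH0 P1=NH2
Op 8: best P0=NH0 P1=-
Op 9: best P0=NH0 P1=-
Op 10: best P0=NH0 P1=-

Answer: P0:NH0 P1:-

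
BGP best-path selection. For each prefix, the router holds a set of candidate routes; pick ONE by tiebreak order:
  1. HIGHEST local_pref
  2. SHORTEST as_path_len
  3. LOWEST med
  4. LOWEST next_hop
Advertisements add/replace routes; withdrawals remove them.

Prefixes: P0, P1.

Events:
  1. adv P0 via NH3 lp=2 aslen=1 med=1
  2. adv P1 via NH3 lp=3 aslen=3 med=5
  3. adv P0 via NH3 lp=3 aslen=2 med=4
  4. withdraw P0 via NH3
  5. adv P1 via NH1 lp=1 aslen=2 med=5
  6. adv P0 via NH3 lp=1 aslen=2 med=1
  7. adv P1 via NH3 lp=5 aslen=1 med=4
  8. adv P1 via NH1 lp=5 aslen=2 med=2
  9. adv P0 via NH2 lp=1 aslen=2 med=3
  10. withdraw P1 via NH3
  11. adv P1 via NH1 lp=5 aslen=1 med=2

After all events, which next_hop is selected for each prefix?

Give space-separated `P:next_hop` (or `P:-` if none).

Answer: P0:NH3 P1:NH1

Derivation:
Op 1: best P0=NH3 P1=-
Op 2: best P0=NH3 P1=NH3
Op 3: best P0=NH3 P1=NH3
Op 4: best P0=- P1=NH3
Op 5: best P0=- P1=NH3
Op 6: best P0=NH3 P1=NH3
Op 7: best P0=NH3 P1=NH3
Op 8: best P0=NH3 P1=NH3
Op 9: best P0=NH3 P1=NH3
Op 10: best P0=NH3 P1=NH1
Op 11: best P0=NH3 P1=NH1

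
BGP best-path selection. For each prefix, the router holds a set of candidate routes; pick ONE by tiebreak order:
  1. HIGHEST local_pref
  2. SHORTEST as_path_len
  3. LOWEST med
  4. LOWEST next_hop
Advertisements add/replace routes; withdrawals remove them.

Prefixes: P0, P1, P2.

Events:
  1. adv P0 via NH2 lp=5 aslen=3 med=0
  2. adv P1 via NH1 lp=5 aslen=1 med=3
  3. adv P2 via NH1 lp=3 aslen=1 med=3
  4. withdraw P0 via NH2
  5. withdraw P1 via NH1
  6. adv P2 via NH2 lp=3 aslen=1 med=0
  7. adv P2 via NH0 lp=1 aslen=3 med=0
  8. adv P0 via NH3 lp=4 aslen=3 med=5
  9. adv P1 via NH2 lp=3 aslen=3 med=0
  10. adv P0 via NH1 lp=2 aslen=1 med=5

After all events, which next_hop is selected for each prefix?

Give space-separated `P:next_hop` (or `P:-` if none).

Op 1: best P0=NH2 P1=- P2=-
Op 2: best P0=NH2 P1=NH1 P2=-
Op 3: best P0=NH2 P1=NH1 P2=NH1
Op 4: best P0=- P1=NH1 P2=NH1
Op 5: best P0=- P1=- P2=NH1
Op 6: best P0=- P1=- P2=NH2
Op 7: best P0=- P1=- P2=NH2
Op 8: best P0=NH3 P1=- P2=NH2
Op 9: best P0=NH3 P1=NH2 P2=NH2
Op 10: best P0=NH3 P1=NH2 P2=NH2

Answer: P0:NH3 P1:NH2 P2:NH2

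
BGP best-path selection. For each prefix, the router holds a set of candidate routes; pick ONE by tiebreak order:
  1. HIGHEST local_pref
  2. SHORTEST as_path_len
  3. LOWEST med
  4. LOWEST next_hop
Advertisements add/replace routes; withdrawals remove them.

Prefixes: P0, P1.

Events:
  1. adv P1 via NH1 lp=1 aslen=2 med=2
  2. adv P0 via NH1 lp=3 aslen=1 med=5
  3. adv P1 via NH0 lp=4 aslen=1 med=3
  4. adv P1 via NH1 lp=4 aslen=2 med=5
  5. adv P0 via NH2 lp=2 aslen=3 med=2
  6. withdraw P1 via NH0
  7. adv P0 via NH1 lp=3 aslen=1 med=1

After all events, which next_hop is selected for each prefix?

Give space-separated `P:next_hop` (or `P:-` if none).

Op 1: best P0=- P1=NH1
Op 2: best P0=NH1 P1=NH1
Op 3: best P0=NH1 P1=NH0
Op 4: best P0=NH1 P1=NH0
Op 5: best P0=NH1 P1=NH0
Op 6: best P0=NH1 P1=NH1
Op 7: best P0=NH1 P1=NH1

Answer: P0:NH1 P1:NH1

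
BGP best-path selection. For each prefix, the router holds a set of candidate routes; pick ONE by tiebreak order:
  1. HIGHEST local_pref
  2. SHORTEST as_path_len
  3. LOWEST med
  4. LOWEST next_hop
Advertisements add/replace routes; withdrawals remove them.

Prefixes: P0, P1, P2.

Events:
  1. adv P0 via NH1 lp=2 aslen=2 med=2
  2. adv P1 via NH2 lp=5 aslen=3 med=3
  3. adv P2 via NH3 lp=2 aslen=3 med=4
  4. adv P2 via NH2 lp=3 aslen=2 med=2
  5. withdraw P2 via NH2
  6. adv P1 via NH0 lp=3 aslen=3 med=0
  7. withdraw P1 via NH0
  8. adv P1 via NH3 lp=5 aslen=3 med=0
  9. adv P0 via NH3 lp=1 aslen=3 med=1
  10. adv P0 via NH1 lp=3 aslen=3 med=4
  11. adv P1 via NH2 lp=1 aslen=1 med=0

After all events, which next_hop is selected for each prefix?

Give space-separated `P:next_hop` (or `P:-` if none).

Op 1: best P0=NH1 P1=- P2=-
Op 2: best P0=NH1 P1=NH2 P2=-
Op 3: best P0=NH1 P1=NH2 P2=NH3
Op 4: best P0=NH1 P1=NH2 P2=NH2
Op 5: best P0=NH1 P1=NH2 P2=NH3
Op 6: best P0=NH1 P1=NH2 P2=NH3
Op 7: best P0=NH1 P1=NH2 P2=NH3
Op 8: best P0=NH1 P1=NH3 P2=NH3
Op 9: best P0=NH1 P1=NH3 P2=NH3
Op 10: best P0=NH1 P1=NH3 P2=NH3
Op 11: best P0=NH1 P1=NH3 P2=NH3

Answer: P0:NH1 P1:NH3 P2:NH3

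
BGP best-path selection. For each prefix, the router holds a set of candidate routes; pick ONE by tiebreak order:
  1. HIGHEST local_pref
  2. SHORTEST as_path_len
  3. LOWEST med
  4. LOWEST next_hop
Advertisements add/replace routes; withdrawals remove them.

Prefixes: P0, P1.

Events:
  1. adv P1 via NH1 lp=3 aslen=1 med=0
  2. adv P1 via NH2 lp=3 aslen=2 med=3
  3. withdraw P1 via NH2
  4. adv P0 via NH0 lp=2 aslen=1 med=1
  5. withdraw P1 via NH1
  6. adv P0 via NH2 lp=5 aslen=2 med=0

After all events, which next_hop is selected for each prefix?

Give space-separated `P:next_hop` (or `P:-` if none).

Answer: P0:NH2 P1:-

Derivation:
Op 1: best P0=- P1=NH1
Op 2: best P0=- P1=NH1
Op 3: best P0=- P1=NH1
Op 4: best P0=NH0 P1=NH1
Op 5: best P0=NH0 P1=-
Op 6: best P0=NH2 P1=-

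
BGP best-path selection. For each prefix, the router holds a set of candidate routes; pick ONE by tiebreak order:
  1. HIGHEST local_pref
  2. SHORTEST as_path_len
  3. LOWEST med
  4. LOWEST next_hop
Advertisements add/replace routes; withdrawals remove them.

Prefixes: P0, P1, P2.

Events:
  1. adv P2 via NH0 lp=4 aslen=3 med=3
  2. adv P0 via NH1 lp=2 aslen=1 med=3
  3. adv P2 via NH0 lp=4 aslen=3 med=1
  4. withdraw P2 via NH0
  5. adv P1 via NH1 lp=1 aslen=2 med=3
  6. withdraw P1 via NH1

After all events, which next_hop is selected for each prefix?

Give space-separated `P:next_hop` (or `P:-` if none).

Answer: P0:NH1 P1:- P2:-

Derivation:
Op 1: best P0=- P1=- P2=NH0
Op 2: best P0=NH1 P1=- P2=NH0
Op 3: best P0=NH1 P1=- P2=NH0
Op 4: best P0=NH1 P1=- P2=-
Op 5: best P0=NH1 P1=NH1 P2=-
Op 6: best P0=NH1 P1=- P2=-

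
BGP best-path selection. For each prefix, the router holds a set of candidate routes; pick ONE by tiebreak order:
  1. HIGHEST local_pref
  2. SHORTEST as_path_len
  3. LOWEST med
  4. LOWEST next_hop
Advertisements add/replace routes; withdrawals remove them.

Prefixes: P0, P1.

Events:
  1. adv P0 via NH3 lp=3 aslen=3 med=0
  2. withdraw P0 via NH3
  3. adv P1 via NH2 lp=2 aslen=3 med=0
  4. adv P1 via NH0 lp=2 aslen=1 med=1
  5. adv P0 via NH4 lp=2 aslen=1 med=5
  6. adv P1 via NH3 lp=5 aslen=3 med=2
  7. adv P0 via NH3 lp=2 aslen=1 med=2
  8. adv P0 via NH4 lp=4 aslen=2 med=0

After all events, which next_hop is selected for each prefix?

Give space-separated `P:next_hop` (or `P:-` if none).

Answer: P0:NH4 P1:NH3

Derivation:
Op 1: best P0=NH3 P1=-
Op 2: best P0=- P1=-
Op 3: best P0=- P1=NH2
Op 4: best P0=- P1=NH0
Op 5: best P0=NH4 P1=NH0
Op 6: best P0=NH4 P1=NH3
Op 7: best P0=NH3 P1=NH3
Op 8: best P0=NH4 P1=NH3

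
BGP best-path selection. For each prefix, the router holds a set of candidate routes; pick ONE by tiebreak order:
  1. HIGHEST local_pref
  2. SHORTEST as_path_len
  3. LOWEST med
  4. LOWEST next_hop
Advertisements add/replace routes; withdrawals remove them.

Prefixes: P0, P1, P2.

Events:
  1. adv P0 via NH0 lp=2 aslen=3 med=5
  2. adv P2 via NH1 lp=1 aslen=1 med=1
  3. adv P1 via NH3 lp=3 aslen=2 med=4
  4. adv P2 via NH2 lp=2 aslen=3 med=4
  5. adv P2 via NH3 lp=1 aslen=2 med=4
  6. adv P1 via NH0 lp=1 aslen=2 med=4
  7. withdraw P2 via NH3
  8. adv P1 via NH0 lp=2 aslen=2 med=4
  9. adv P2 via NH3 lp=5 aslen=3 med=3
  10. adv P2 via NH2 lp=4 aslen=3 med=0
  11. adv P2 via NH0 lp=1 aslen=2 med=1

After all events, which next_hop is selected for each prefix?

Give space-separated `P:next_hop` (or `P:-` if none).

Answer: P0:NH0 P1:NH3 P2:NH3

Derivation:
Op 1: best P0=NH0 P1=- P2=-
Op 2: best P0=NH0 P1=- P2=NH1
Op 3: best P0=NH0 P1=NH3 P2=NH1
Op 4: best P0=NH0 P1=NH3 P2=NH2
Op 5: best P0=NH0 P1=NH3 P2=NH2
Op 6: best P0=NH0 P1=NH3 P2=NH2
Op 7: best P0=NH0 P1=NH3 P2=NH2
Op 8: best P0=NH0 P1=NH3 P2=NH2
Op 9: best P0=NH0 P1=NH3 P2=NH3
Op 10: best P0=NH0 P1=NH3 P2=NH3
Op 11: best P0=NH0 P1=NH3 P2=NH3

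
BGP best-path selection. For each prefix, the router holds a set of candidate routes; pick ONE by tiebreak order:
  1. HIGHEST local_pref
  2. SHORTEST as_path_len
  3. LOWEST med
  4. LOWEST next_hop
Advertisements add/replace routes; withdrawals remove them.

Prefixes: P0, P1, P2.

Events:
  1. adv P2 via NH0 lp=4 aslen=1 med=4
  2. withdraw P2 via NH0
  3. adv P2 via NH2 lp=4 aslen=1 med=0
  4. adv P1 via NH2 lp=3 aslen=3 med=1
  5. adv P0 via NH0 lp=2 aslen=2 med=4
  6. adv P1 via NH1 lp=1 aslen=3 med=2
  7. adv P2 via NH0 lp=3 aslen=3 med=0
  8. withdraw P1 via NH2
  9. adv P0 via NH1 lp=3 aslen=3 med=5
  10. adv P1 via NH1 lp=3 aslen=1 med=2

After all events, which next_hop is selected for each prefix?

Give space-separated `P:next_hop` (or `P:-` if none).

Op 1: best P0=- P1=- P2=NH0
Op 2: best P0=- P1=- P2=-
Op 3: best P0=- P1=- P2=NH2
Op 4: best P0=- P1=NH2 P2=NH2
Op 5: best P0=NH0 P1=NH2 P2=NH2
Op 6: best P0=NH0 P1=NH2 P2=NH2
Op 7: best P0=NH0 P1=NH2 P2=NH2
Op 8: best P0=NH0 P1=NH1 P2=NH2
Op 9: best P0=NH1 P1=NH1 P2=NH2
Op 10: best P0=NH1 P1=NH1 P2=NH2

Answer: P0:NH1 P1:NH1 P2:NH2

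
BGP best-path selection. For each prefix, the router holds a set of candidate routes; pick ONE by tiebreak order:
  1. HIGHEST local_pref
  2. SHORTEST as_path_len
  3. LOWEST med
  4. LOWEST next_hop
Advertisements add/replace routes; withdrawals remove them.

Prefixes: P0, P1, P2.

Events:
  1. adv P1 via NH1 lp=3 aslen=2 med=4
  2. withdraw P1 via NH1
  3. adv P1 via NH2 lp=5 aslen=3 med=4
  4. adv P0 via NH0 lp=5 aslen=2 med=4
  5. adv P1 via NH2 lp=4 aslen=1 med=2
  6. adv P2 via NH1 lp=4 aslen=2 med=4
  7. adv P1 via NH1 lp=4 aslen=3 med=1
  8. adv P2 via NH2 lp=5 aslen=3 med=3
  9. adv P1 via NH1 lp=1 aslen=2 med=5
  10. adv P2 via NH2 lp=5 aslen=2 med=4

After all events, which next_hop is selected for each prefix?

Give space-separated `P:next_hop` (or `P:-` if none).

Op 1: best P0=- P1=NH1 P2=-
Op 2: best P0=- P1=- P2=-
Op 3: best P0=- P1=NH2 P2=-
Op 4: best P0=NH0 P1=NH2 P2=-
Op 5: best P0=NH0 P1=NH2 P2=-
Op 6: best P0=NH0 P1=NH2 P2=NH1
Op 7: best P0=NH0 P1=NH2 P2=NH1
Op 8: best P0=NH0 P1=NH2 P2=NH2
Op 9: best P0=NH0 P1=NH2 P2=NH2
Op 10: best P0=NH0 P1=NH2 P2=NH2

Answer: P0:NH0 P1:NH2 P2:NH2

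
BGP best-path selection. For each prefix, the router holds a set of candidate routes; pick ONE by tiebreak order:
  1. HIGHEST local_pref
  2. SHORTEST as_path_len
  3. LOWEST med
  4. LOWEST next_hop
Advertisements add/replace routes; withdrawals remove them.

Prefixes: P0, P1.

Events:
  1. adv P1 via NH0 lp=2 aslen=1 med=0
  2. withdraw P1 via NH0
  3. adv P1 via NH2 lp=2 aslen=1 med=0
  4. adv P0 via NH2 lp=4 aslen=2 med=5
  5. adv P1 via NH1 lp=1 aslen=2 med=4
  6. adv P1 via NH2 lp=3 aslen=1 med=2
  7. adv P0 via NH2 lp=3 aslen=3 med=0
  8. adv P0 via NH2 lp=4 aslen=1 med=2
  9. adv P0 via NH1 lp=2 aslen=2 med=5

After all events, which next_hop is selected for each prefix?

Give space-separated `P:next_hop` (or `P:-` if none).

Op 1: best P0=- P1=NH0
Op 2: best P0=- P1=-
Op 3: best P0=- P1=NH2
Op 4: best P0=NH2 P1=NH2
Op 5: best P0=NH2 P1=NH2
Op 6: best P0=NH2 P1=NH2
Op 7: best P0=NH2 P1=NH2
Op 8: best P0=NH2 P1=NH2
Op 9: best P0=NH2 P1=NH2

Answer: P0:NH2 P1:NH2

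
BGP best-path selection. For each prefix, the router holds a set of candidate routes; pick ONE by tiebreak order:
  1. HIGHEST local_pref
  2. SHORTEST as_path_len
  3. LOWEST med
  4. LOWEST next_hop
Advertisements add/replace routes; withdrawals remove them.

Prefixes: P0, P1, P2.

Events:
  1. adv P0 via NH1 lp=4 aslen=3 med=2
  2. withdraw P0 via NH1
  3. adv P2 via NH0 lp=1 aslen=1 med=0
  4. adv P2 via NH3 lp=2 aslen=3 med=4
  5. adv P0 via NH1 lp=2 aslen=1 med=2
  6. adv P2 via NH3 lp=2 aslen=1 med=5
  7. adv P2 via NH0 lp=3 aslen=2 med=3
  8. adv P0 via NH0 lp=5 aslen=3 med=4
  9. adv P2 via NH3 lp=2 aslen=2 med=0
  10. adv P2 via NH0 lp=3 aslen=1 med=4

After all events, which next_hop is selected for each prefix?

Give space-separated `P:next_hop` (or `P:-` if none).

Op 1: best P0=NH1 P1=- P2=-
Op 2: best P0=- P1=- P2=-
Op 3: best P0=- P1=- P2=NH0
Op 4: best P0=- P1=- P2=NH3
Op 5: best P0=NH1 P1=- P2=NH3
Op 6: best P0=NH1 P1=- P2=NH3
Op 7: best P0=NH1 P1=- P2=NH0
Op 8: best P0=NH0 P1=- P2=NH0
Op 9: best P0=NH0 P1=- P2=NH0
Op 10: best P0=NH0 P1=- P2=NH0

Answer: P0:NH0 P1:- P2:NH0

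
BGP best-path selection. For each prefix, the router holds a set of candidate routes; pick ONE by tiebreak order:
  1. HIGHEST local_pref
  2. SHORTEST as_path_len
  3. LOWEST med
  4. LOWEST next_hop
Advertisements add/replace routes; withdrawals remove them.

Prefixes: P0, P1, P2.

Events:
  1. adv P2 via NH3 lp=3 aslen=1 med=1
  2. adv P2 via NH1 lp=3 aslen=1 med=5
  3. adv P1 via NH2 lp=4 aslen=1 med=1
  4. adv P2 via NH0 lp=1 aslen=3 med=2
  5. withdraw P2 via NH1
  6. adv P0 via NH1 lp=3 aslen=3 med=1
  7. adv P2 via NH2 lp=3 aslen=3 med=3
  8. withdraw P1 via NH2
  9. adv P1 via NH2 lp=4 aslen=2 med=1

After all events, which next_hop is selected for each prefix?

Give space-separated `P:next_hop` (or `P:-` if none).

Answer: P0:NH1 P1:NH2 P2:NH3

Derivation:
Op 1: best P0=- P1=- P2=NH3
Op 2: best P0=- P1=- P2=NH3
Op 3: best P0=- P1=NH2 P2=NH3
Op 4: best P0=- P1=NH2 P2=NH3
Op 5: best P0=- P1=NH2 P2=NH3
Op 6: best P0=NH1 P1=NH2 P2=NH3
Op 7: best P0=NH1 P1=NH2 P2=NH3
Op 8: best P0=NH1 P1=- P2=NH3
Op 9: best P0=NH1 P1=NH2 P2=NH3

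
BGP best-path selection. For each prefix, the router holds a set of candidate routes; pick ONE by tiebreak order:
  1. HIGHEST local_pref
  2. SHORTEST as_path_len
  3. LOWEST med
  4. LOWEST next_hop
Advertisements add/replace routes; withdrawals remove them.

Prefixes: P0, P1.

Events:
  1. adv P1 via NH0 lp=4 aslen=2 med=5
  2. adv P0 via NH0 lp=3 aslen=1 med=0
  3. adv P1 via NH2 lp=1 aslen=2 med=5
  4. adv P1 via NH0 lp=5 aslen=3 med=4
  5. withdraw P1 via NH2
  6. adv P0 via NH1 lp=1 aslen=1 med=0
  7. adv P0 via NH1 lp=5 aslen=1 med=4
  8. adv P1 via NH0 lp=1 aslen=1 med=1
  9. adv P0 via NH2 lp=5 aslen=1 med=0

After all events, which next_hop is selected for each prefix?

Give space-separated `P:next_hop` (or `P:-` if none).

Op 1: best P0=- P1=NH0
Op 2: best P0=NH0 P1=NH0
Op 3: best P0=NH0 P1=NH0
Op 4: best P0=NH0 P1=NH0
Op 5: best P0=NH0 P1=NH0
Op 6: best P0=NH0 P1=NH0
Op 7: best P0=NH1 P1=NH0
Op 8: best P0=NH1 P1=NH0
Op 9: best P0=NH2 P1=NH0

Answer: P0:NH2 P1:NH0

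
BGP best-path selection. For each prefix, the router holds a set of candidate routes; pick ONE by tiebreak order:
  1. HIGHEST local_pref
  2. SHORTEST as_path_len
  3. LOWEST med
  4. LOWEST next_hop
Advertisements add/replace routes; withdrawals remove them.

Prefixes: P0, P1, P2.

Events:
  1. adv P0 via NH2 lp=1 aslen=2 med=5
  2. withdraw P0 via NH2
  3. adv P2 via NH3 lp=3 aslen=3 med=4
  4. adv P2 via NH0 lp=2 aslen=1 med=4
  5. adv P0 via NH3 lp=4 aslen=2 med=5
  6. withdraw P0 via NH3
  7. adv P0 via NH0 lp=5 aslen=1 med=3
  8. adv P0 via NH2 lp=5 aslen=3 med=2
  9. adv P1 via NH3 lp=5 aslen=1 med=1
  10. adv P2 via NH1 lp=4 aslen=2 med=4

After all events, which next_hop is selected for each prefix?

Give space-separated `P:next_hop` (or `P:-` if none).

Op 1: best P0=NH2 P1=- P2=-
Op 2: best P0=- P1=- P2=-
Op 3: best P0=- P1=- P2=NH3
Op 4: best P0=- P1=- P2=NH3
Op 5: best P0=NH3 P1=- P2=NH3
Op 6: best P0=- P1=- P2=NH3
Op 7: best P0=NH0 P1=- P2=NH3
Op 8: best P0=NH0 P1=- P2=NH3
Op 9: best P0=NH0 P1=NH3 P2=NH3
Op 10: best P0=NH0 P1=NH3 P2=NH1

Answer: P0:NH0 P1:NH3 P2:NH1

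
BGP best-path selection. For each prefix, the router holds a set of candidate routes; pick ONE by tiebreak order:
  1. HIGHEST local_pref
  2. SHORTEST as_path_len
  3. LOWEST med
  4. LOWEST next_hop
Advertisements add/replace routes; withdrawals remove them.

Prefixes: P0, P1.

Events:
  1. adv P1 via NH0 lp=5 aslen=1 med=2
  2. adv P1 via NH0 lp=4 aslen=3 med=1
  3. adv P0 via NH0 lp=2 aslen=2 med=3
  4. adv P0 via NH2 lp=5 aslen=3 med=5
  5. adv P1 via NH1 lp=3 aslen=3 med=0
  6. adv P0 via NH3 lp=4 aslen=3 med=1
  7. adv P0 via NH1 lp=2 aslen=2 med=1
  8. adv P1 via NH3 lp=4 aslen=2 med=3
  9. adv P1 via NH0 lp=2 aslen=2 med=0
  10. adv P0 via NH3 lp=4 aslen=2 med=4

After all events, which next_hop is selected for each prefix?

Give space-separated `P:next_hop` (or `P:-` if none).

Op 1: best P0=- P1=NH0
Op 2: best P0=- P1=NH0
Op 3: best P0=NH0 P1=NH0
Op 4: best P0=NH2 P1=NH0
Op 5: best P0=NH2 P1=NH0
Op 6: best P0=NH2 P1=NH0
Op 7: best P0=NH2 P1=NH0
Op 8: best P0=NH2 P1=NH3
Op 9: best P0=NH2 P1=NH3
Op 10: best P0=NH2 P1=NH3

Answer: P0:NH2 P1:NH3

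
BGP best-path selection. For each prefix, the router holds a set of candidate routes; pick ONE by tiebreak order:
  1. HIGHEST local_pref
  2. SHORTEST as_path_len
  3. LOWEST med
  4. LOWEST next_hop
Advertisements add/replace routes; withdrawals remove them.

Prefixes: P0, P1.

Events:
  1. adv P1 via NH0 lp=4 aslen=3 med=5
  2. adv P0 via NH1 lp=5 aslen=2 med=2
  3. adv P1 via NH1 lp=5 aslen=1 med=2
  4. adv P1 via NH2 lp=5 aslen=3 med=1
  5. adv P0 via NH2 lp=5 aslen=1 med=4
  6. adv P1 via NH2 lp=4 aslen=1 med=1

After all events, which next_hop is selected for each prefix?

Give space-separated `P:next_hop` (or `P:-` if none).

Answer: P0:NH2 P1:NH1

Derivation:
Op 1: best P0=- P1=NH0
Op 2: best P0=NH1 P1=NH0
Op 3: best P0=NH1 P1=NH1
Op 4: best P0=NH1 P1=NH1
Op 5: best P0=NH2 P1=NH1
Op 6: best P0=NH2 P1=NH1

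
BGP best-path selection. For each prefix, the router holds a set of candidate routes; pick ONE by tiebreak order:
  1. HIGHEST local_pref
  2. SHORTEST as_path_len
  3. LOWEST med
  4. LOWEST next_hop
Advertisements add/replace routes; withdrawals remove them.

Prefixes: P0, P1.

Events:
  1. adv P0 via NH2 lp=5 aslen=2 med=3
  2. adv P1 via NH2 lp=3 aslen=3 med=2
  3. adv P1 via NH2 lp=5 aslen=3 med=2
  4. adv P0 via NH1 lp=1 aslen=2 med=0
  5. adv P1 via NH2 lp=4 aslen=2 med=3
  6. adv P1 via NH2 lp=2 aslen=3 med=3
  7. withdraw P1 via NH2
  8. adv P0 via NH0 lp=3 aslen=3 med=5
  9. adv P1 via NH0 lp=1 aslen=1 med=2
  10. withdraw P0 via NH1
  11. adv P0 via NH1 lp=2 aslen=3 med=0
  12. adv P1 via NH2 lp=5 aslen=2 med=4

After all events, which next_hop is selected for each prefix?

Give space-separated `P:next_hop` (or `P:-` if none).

Op 1: best P0=NH2 P1=-
Op 2: best P0=NH2 P1=NH2
Op 3: best P0=NH2 P1=NH2
Op 4: best P0=NH2 P1=NH2
Op 5: best P0=NH2 P1=NH2
Op 6: best P0=NH2 P1=NH2
Op 7: best P0=NH2 P1=-
Op 8: best P0=NH2 P1=-
Op 9: best P0=NH2 P1=NH0
Op 10: best P0=NH2 P1=NH0
Op 11: best P0=NH2 P1=NH0
Op 12: best P0=NH2 P1=NH2

Answer: P0:NH2 P1:NH2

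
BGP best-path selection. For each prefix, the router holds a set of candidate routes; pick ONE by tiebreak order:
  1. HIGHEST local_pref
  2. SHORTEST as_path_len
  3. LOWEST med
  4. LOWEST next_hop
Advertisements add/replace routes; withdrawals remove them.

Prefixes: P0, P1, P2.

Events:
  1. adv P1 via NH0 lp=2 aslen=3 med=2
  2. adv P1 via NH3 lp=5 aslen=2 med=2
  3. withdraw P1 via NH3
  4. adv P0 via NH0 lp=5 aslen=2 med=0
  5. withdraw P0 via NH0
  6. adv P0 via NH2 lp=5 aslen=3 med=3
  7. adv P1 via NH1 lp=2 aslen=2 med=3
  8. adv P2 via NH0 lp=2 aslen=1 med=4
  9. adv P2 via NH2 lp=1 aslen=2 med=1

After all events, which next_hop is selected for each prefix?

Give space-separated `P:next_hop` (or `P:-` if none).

Answer: P0:NH2 P1:NH1 P2:NH0

Derivation:
Op 1: best P0=- P1=NH0 P2=-
Op 2: best P0=- P1=NH3 P2=-
Op 3: best P0=- P1=NH0 P2=-
Op 4: best P0=NH0 P1=NH0 P2=-
Op 5: best P0=- P1=NH0 P2=-
Op 6: best P0=NH2 P1=NH0 P2=-
Op 7: best P0=NH2 P1=NH1 P2=-
Op 8: best P0=NH2 P1=NH1 P2=NH0
Op 9: best P0=NH2 P1=NH1 P2=NH0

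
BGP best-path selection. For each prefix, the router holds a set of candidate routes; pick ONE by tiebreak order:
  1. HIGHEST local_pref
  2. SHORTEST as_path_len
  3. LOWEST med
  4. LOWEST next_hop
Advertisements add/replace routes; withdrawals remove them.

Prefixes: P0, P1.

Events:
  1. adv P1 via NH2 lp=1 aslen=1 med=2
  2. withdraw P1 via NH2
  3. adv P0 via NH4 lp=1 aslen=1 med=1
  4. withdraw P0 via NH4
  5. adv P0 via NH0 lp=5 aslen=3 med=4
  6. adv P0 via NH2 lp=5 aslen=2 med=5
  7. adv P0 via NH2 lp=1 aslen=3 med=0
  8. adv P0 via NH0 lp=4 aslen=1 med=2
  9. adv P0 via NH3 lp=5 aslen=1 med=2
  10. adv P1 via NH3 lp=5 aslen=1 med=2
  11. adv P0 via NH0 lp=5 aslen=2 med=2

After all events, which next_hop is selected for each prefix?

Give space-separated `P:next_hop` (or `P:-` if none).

Op 1: best P0=- P1=NH2
Op 2: best P0=- P1=-
Op 3: best P0=NH4 P1=-
Op 4: best P0=- P1=-
Op 5: best P0=NH0 P1=-
Op 6: best P0=NH2 P1=-
Op 7: best P0=NH0 P1=-
Op 8: best P0=NH0 P1=-
Op 9: best P0=NH3 P1=-
Op 10: best P0=NH3 P1=NH3
Op 11: best P0=NH3 P1=NH3

Answer: P0:NH3 P1:NH3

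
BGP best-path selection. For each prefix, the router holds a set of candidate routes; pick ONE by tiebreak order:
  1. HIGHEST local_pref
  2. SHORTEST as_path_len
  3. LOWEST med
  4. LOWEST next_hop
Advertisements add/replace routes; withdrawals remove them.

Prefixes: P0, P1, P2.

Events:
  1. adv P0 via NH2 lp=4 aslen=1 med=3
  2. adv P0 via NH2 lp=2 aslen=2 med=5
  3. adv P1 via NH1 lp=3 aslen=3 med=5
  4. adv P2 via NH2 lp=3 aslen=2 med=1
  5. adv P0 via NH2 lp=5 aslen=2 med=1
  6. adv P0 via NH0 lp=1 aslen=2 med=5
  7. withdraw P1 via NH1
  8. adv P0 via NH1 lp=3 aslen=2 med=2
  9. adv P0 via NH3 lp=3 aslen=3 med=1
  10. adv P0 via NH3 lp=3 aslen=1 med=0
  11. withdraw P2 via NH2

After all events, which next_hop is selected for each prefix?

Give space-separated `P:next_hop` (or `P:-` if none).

Answer: P0:NH2 P1:- P2:-

Derivation:
Op 1: best P0=NH2 P1=- P2=-
Op 2: best P0=NH2 P1=- P2=-
Op 3: best P0=NH2 P1=NH1 P2=-
Op 4: best P0=NH2 P1=NH1 P2=NH2
Op 5: best P0=NH2 P1=NH1 P2=NH2
Op 6: best P0=NH2 P1=NH1 P2=NH2
Op 7: best P0=NH2 P1=- P2=NH2
Op 8: best P0=NH2 P1=- P2=NH2
Op 9: best P0=NH2 P1=- P2=NH2
Op 10: best P0=NH2 P1=- P2=NH2
Op 11: best P0=NH2 P1=- P2=-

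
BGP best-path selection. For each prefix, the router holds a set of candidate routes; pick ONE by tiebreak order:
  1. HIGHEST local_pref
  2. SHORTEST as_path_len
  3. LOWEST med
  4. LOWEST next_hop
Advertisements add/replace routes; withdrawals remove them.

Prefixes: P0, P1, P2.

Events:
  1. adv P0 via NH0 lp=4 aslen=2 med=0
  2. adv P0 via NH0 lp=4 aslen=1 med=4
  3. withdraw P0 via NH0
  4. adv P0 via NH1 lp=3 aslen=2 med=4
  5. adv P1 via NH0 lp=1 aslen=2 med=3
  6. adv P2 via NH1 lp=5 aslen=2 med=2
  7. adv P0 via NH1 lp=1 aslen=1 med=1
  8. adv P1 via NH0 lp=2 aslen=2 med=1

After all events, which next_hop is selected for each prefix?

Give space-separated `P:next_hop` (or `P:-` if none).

Op 1: best P0=NH0 P1=- P2=-
Op 2: best P0=NH0 P1=- P2=-
Op 3: best P0=- P1=- P2=-
Op 4: best P0=NH1 P1=- P2=-
Op 5: best P0=NH1 P1=NH0 P2=-
Op 6: best P0=NH1 P1=NH0 P2=NH1
Op 7: best P0=NH1 P1=NH0 P2=NH1
Op 8: best P0=NH1 P1=NH0 P2=NH1

Answer: P0:NH1 P1:NH0 P2:NH1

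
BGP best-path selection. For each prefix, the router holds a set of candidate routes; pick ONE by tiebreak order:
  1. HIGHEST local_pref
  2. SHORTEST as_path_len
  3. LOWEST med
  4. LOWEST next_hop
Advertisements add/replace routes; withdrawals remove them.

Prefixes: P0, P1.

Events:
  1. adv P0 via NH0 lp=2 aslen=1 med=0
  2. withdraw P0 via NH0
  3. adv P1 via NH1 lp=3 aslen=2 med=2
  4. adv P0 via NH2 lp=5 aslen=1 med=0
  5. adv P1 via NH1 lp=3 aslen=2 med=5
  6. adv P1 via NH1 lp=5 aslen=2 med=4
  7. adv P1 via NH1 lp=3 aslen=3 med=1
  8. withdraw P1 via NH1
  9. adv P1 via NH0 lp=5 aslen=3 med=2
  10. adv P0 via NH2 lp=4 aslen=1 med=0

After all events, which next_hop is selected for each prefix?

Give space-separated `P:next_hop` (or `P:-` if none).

Answer: P0:NH2 P1:NH0

Derivation:
Op 1: best P0=NH0 P1=-
Op 2: best P0=- P1=-
Op 3: best P0=- P1=NH1
Op 4: best P0=NH2 P1=NH1
Op 5: best P0=NH2 P1=NH1
Op 6: best P0=NH2 P1=NH1
Op 7: best P0=NH2 P1=NH1
Op 8: best P0=NH2 P1=-
Op 9: best P0=NH2 P1=NH0
Op 10: best P0=NH2 P1=NH0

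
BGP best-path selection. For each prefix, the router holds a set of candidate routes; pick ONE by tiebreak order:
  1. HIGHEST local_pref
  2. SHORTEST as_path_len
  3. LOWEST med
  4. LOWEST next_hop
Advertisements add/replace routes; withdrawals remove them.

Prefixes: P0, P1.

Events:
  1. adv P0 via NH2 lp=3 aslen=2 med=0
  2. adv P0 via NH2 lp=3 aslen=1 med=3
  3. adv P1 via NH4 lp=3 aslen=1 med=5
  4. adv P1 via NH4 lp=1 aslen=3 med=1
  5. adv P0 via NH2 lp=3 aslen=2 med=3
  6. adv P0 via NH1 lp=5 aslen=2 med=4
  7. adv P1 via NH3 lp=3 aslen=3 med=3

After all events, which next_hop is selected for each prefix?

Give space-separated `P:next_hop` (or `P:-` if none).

Answer: P0:NH1 P1:NH3

Derivation:
Op 1: best P0=NH2 P1=-
Op 2: best P0=NH2 P1=-
Op 3: best P0=NH2 P1=NH4
Op 4: best P0=NH2 P1=NH4
Op 5: best P0=NH2 P1=NH4
Op 6: best P0=NH1 P1=NH4
Op 7: best P0=NH1 P1=NH3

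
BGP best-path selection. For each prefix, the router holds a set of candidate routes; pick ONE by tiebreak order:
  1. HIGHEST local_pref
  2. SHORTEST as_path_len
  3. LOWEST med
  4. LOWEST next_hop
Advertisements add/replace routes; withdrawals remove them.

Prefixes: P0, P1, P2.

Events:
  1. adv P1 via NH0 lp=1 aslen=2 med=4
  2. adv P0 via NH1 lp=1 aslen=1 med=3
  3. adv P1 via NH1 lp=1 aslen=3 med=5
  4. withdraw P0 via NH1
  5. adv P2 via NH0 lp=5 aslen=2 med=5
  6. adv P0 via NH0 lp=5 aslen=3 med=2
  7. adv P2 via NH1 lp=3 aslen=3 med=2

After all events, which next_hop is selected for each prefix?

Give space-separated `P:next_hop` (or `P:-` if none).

Op 1: best P0=- P1=NH0 P2=-
Op 2: best P0=NH1 P1=NH0 P2=-
Op 3: best P0=NH1 P1=NH0 P2=-
Op 4: best P0=- P1=NH0 P2=-
Op 5: best P0=- P1=NH0 P2=NH0
Op 6: best P0=NH0 P1=NH0 P2=NH0
Op 7: best P0=NH0 P1=NH0 P2=NH0

Answer: P0:NH0 P1:NH0 P2:NH0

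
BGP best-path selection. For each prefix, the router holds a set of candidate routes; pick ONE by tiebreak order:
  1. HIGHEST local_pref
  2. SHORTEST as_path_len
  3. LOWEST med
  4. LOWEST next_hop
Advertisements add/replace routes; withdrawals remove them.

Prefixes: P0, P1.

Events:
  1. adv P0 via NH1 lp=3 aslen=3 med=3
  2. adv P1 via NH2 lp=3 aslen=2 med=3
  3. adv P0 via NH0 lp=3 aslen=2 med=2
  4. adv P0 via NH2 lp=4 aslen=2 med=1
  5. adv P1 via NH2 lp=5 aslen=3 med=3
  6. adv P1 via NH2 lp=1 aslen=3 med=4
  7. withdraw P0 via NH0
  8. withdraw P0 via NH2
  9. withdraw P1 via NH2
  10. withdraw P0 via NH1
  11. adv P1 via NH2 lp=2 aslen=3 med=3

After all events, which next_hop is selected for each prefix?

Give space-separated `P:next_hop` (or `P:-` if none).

Op 1: best P0=NH1 P1=-
Op 2: best P0=NH1 P1=NH2
Op 3: best P0=NH0 P1=NH2
Op 4: best P0=NH2 P1=NH2
Op 5: best P0=NH2 P1=NH2
Op 6: best P0=NH2 P1=NH2
Op 7: best P0=NH2 P1=NH2
Op 8: best P0=NH1 P1=NH2
Op 9: best P0=NH1 P1=-
Op 10: best P0=- P1=-
Op 11: best P0=- P1=NH2

Answer: P0:- P1:NH2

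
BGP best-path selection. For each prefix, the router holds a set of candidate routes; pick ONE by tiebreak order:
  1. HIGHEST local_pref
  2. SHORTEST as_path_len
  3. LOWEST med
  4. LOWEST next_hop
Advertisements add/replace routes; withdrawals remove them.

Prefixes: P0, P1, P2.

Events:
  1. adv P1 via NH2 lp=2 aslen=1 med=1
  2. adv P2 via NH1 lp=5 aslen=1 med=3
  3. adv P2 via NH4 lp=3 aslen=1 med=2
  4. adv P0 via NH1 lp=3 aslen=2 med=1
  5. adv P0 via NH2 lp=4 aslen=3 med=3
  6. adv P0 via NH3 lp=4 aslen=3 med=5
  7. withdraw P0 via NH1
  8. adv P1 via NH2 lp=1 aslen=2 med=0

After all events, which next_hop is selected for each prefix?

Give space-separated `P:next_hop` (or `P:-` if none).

Op 1: best P0=- P1=NH2 P2=-
Op 2: best P0=- P1=NH2 P2=NH1
Op 3: best P0=- P1=NH2 P2=NH1
Op 4: best P0=NH1 P1=NH2 P2=NH1
Op 5: best P0=NH2 P1=NH2 P2=NH1
Op 6: best P0=NH2 P1=NH2 P2=NH1
Op 7: best P0=NH2 P1=NH2 P2=NH1
Op 8: best P0=NH2 P1=NH2 P2=NH1

Answer: P0:NH2 P1:NH2 P2:NH1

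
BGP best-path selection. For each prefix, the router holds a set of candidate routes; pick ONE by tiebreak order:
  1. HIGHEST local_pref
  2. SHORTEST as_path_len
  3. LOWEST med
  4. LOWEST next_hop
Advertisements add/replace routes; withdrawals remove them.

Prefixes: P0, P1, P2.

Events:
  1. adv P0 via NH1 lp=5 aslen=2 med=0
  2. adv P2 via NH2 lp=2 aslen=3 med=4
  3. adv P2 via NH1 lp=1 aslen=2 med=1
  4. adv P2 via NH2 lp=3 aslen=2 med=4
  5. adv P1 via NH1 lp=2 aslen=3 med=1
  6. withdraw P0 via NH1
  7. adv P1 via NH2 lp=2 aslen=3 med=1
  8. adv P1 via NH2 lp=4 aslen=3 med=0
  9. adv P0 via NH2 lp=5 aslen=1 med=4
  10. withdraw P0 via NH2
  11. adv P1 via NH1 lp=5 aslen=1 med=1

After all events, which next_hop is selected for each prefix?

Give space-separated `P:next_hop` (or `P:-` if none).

Answer: P0:- P1:NH1 P2:NH2

Derivation:
Op 1: best P0=NH1 P1=- P2=-
Op 2: best P0=NH1 P1=- P2=NH2
Op 3: best P0=NH1 P1=- P2=NH2
Op 4: best P0=NH1 P1=- P2=NH2
Op 5: best P0=NH1 P1=NH1 P2=NH2
Op 6: best P0=- P1=NH1 P2=NH2
Op 7: best P0=- P1=NH1 P2=NH2
Op 8: best P0=- P1=NH2 P2=NH2
Op 9: best P0=NH2 P1=NH2 P2=NH2
Op 10: best P0=- P1=NH2 P2=NH2
Op 11: best P0=- P1=NH1 P2=NH2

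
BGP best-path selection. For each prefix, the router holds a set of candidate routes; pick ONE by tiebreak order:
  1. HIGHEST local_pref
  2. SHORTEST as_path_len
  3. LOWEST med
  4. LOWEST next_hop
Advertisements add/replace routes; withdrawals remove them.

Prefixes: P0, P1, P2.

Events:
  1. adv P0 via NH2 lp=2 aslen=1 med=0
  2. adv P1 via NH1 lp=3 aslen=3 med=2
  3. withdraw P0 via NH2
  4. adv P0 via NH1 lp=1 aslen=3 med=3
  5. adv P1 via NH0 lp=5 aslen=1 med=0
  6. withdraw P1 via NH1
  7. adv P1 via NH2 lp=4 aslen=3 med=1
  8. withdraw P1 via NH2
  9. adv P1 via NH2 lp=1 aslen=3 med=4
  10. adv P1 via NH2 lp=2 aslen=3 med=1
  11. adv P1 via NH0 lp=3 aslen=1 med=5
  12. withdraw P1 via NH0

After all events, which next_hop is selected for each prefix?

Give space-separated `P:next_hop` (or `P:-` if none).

Op 1: best P0=NH2 P1=- P2=-
Op 2: best P0=NH2 P1=NH1 P2=-
Op 3: best P0=- P1=NH1 P2=-
Op 4: best P0=NH1 P1=NH1 P2=-
Op 5: best P0=NH1 P1=NH0 P2=-
Op 6: best P0=NH1 P1=NH0 P2=-
Op 7: best P0=NH1 P1=NH0 P2=-
Op 8: best P0=NH1 P1=NH0 P2=-
Op 9: best P0=NH1 P1=NH0 P2=-
Op 10: best P0=NH1 P1=NH0 P2=-
Op 11: best P0=NH1 P1=NH0 P2=-
Op 12: best P0=NH1 P1=NH2 P2=-

Answer: P0:NH1 P1:NH2 P2:-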